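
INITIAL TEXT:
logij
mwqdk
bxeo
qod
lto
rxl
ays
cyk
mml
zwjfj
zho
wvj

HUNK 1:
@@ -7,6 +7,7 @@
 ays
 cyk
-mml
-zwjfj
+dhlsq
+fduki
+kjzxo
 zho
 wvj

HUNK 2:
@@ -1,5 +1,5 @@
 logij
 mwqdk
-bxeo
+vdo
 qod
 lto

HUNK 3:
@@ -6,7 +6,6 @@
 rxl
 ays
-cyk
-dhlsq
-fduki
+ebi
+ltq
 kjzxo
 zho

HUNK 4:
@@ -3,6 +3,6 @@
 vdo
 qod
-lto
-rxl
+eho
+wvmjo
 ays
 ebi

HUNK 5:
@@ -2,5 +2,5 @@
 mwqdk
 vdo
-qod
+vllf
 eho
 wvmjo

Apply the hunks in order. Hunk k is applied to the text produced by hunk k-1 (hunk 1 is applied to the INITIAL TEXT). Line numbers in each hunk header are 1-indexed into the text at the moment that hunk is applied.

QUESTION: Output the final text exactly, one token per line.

Answer: logij
mwqdk
vdo
vllf
eho
wvmjo
ays
ebi
ltq
kjzxo
zho
wvj

Derivation:
Hunk 1: at line 7 remove [mml,zwjfj] add [dhlsq,fduki,kjzxo] -> 13 lines: logij mwqdk bxeo qod lto rxl ays cyk dhlsq fduki kjzxo zho wvj
Hunk 2: at line 1 remove [bxeo] add [vdo] -> 13 lines: logij mwqdk vdo qod lto rxl ays cyk dhlsq fduki kjzxo zho wvj
Hunk 3: at line 6 remove [cyk,dhlsq,fduki] add [ebi,ltq] -> 12 lines: logij mwqdk vdo qod lto rxl ays ebi ltq kjzxo zho wvj
Hunk 4: at line 3 remove [lto,rxl] add [eho,wvmjo] -> 12 lines: logij mwqdk vdo qod eho wvmjo ays ebi ltq kjzxo zho wvj
Hunk 5: at line 2 remove [qod] add [vllf] -> 12 lines: logij mwqdk vdo vllf eho wvmjo ays ebi ltq kjzxo zho wvj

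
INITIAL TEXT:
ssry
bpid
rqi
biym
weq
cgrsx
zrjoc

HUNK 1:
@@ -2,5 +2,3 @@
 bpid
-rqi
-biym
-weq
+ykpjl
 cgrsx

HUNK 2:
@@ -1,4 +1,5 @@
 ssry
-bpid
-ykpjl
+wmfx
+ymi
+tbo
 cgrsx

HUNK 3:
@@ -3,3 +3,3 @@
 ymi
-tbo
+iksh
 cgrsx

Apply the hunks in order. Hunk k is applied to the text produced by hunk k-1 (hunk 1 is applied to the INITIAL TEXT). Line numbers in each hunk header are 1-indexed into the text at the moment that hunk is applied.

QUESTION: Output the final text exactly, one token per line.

Answer: ssry
wmfx
ymi
iksh
cgrsx
zrjoc

Derivation:
Hunk 1: at line 2 remove [rqi,biym,weq] add [ykpjl] -> 5 lines: ssry bpid ykpjl cgrsx zrjoc
Hunk 2: at line 1 remove [bpid,ykpjl] add [wmfx,ymi,tbo] -> 6 lines: ssry wmfx ymi tbo cgrsx zrjoc
Hunk 3: at line 3 remove [tbo] add [iksh] -> 6 lines: ssry wmfx ymi iksh cgrsx zrjoc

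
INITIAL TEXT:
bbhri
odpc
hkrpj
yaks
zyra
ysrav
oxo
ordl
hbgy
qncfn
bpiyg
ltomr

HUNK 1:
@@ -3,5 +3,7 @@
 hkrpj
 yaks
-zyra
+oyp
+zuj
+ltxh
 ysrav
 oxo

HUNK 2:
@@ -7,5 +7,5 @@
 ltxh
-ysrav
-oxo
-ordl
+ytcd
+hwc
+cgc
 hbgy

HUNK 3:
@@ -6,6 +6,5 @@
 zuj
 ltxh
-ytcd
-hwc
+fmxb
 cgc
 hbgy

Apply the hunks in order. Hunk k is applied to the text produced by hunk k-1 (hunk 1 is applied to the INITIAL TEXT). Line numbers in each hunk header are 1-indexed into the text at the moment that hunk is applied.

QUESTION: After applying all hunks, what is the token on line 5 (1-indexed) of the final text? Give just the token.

Answer: oyp

Derivation:
Hunk 1: at line 3 remove [zyra] add [oyp,zuj,ltxh] -> 14 lines: bbhri odpc hkrpj yaks oyp zuj ltxh ysrav oxo ordl hbgy qncfn bpiyg ltomr
Hunk 2: at line 7 remove [ysrav,oxo,ordl] add [ytcd,hwc,cgc] -> 14 lines: bbhri odpc hkrpj yaks oyp zuj ltxh ytcd hwc cgc hbgy qncfn bpiyg ltomr
Hunk 3: at line 6 remove [ytcd,hwc] add [fmxb] -> 13 lines: bbhri odpc hkrpj yaks oyp zuj ltxh fmxb cgc hbgy qncfn bpiyg ltomr
Final line 5: oyp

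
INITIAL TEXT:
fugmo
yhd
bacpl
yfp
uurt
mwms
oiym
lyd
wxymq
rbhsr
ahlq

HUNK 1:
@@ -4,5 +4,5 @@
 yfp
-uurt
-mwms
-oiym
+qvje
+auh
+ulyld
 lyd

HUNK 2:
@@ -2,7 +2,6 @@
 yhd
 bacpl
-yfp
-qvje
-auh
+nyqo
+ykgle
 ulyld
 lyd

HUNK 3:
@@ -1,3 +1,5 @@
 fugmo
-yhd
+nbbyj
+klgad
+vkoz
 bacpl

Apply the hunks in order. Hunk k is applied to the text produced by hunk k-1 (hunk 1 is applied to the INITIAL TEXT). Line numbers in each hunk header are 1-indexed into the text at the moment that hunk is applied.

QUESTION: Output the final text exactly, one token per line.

Hunk 1: at line 4 remove [uurt,mwms,oiym] add [qvje,auh,ulyld] -> 11 lines: fugmo yhd bacpl yfp qvje auh ulyld lyd wxymq rbhsr ahlq
Hunk 2: at line 2 remove [yfp,qvje,auh] add [nyqo,ykgle] -> 10 lines: fugmo yhd bacpl nyqo ykgle ulyld lyd wxymq rbhsr ahlq
Hunk 3: at line 1 remove [yhd] add [nbbyj,klgad,vkoz] -> 12 lines: fugmo nbbyj klgad vkoz bacpl nyqo ykgle ulyld lyd wxymq rbhsr ahlq

Answer: fugmo
nbbyj
klgad
vkoz
bacpl
nyqo
ykgle
ulyld
lyd
wxymq
rbhsr
ahlq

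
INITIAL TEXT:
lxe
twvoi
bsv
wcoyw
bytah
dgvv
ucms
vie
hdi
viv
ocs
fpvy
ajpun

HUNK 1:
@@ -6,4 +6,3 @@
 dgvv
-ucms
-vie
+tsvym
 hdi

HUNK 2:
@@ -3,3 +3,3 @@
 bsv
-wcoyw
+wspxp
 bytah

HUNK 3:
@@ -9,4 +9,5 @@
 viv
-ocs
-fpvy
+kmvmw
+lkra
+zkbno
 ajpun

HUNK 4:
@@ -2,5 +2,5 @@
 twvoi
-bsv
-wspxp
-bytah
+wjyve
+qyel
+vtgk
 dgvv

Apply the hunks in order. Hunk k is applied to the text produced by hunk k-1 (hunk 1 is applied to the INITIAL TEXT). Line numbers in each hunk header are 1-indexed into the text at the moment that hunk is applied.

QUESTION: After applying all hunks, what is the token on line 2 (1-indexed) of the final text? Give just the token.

Answer: twvoi

Derivation:
Hunk 1: at line 6 remove [ucms,vie] add [tsvym] -> 12 lines: lxe twvoi bsv wcoyw bytah dgvv tsvym hdi viv ocs fpvy ajpun
Hunk 2: at line 3 remove [wcoyw] add [wspxp] -> 12 lines: lxe twvoi bsv wspxp bytah dgvv tsvym hdi viv ocs fpvy ajpun
Hunk 3: at line 9 remove [ocs,fpvy] add [kmvmw,lkra,zkbno] -> 13 lines: lxe twvoi bsv wspxp bytah dgvv tsvym hdi viv kmvmw lkra zkbno ajpun
Hunk 4: at line 2 remove [bsv,wspxp,bytah] add [wjyve,qyel,vtgk] -> 13 lines: lxe twvoi wjyve qyel vtgk dgvv tsvym hdi viv kmvmw lkra zkbno ajpun
Final line 2: twvoi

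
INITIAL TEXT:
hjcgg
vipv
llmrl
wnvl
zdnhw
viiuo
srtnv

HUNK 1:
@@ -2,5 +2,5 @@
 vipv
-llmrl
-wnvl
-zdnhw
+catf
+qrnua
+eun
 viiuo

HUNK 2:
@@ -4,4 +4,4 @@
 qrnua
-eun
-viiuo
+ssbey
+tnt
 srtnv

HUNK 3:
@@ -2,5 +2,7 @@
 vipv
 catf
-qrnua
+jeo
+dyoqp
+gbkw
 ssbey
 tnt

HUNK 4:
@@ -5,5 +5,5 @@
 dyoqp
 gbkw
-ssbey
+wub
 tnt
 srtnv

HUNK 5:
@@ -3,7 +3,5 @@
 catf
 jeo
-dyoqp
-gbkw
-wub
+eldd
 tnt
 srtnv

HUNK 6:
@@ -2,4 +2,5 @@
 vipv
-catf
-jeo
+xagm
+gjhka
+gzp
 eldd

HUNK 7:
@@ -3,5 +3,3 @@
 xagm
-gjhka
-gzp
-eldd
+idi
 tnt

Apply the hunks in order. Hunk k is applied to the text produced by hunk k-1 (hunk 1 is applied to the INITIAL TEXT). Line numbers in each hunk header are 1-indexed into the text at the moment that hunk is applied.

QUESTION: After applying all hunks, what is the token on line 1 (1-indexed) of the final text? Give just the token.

Hunk 1: at line 2 remove [llmrl,wnvl,zdnhw] add [catf,qrnua,eun] -> 7 lines: hjcgg vipv catf qrnua eun viiuo srtnv
Hunk 2: at line 4 remove [eun,viiuo] add [ssbey,tnt] -> 7 lines: hjcgg vipv catf qrnua ssbey tnt srtnv
Hunk 3: at line 2 remove [qrnua] add [jeo,dyoqp,gbkw] -> 9 lines: hjcgg vipv catf jeo dyoqp gbkw ssbey tnt srtnv
Hunk 4: at line 5 remove [ssbey] add [wub] -> 9 lines: hjcgg vipv catf jeo dyoqp gbkw wub tnt srtnv
Hunk 5: at line 3 remove [dyoqp,gbkw,wub] add [eldd] -> 7 lines: hjcgg vipv catf jeo eldd tnt srtnv
Hunk 6: at line 2 remove [catf,jeo] add [xagm,gjhka,gzp] -> 8 lines: hjcgg vipv xagm gjhka gzp eldd tnt srtnv
Hunk 7: at line 3 remove [gjhka,gzp,eldd] add [idi] -> 6 lines: hjcgg vipv xagm idi tnt srtnv
Final line 1: hjcgg

Answer: hjcgg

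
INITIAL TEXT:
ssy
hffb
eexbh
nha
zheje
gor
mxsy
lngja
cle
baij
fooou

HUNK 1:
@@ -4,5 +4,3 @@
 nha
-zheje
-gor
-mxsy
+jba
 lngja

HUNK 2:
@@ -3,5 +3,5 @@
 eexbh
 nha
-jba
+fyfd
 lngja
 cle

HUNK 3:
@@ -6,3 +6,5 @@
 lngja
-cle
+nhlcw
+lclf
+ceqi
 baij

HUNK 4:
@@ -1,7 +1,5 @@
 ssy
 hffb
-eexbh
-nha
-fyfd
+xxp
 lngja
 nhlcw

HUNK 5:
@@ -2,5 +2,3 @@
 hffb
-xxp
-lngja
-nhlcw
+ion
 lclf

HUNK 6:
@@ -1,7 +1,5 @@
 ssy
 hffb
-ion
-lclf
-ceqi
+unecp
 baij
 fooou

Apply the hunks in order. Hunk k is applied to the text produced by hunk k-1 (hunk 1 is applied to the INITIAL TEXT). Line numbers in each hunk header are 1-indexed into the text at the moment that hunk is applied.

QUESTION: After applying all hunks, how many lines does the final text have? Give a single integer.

Answer: 5

Derivation:
Hunk 1: at line 4 remove [zheje,gor,mxsy] add [jba] -> 9 lines: ssy hffb eexbh nha jba lngja cle baij fooou
Hunk 2: at line 3 remove [jba] add [fyfd] -> 9 lines: ssy hffb eexbh nha fyfd lngja cle baij fooou
Hunk 3: at line 6 remove [cle] add [nhlcw,lclf,ceqi] -> 11 lines: ssy hffb eexbh nha fyfd lngja nhlcw lclf ceqi baij fooou
Hunk 4: at line 1 remove [eexbh,nha,fyfd] add [xxp] -> 9 lines: ssy hffb xxp lngja nhlcw lclf ceqi baij fooou
Hunk 5: at line 2 remove [xxp,lngja,nhlcw] add [ion] -> 7 lines: ssy hffb ion lclf ceqi baij fooou
Hunk 6: at line 1 remove [ion,lclf,ceqi] add [unecp] -> 5 lines: ssy hffb unecp baij fooou
Final line count: 5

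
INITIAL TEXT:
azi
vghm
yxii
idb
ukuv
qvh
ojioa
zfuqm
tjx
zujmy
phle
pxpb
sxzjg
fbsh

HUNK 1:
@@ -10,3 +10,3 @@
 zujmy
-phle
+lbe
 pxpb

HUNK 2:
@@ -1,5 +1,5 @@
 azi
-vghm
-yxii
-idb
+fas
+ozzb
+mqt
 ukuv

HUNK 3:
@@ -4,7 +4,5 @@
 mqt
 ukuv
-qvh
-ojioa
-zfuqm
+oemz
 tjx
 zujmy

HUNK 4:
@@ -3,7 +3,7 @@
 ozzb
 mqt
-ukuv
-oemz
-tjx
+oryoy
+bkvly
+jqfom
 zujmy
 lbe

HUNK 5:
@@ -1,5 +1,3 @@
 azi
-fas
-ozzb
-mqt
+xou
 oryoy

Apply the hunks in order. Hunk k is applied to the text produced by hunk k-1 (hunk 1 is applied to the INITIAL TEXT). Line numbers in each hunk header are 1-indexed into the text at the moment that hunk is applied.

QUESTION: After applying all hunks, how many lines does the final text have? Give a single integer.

Answer: 10

Derivation:
Hunk 1: at line 10 remove [phle] add [lbe] -> 14 lines: azi vghm yxii idb ukuv qvh ojioa zfuqm tjx zujmy lbe pxpb sxzjg fbsh
Hunk 2: at line 1 remove [vghm,yxii,idb] add [fas,ozzb,mqt] -> 14 lines: azi fas ozzb mqt ukuv qvh ojioa zfuqm tjx zujmy lbe pxpb sxzjg fbsh
Hunk 3: at line 4 remove [qvh,ojioa,zfuqm] add [oemz] -> 12 lines: azi fas ozzb mqt ukuv oemz tjx zujmy lbe pxpb sxzjg fbsh
Hunk 4: at line 3 remove [ukuv,oemz,tjx] add [oryoy,bkvly,jqfom] -> 12 lines: azi fas ozzb mqt oryoy bkvly jqfom zujmy lbe pxpb sxzjg fbsh
Hunk 5: at line 1 remove [fas,ozzb,mqt] add [xou] -> 10 lines: azi xou oryoy bkvly jqfom zujmy lbe pxpb sxzjg fbsh
Final line count: 10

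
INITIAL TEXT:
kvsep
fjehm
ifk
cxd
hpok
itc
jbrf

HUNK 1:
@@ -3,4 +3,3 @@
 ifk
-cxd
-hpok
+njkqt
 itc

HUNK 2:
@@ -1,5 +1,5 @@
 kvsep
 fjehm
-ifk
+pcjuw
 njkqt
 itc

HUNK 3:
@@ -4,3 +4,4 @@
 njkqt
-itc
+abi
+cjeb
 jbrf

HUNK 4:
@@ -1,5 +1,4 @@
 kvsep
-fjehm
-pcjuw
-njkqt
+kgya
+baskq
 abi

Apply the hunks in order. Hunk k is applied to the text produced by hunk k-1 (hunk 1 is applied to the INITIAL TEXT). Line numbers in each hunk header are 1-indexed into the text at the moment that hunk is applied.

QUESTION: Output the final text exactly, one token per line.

Answer: kvsep
kgya
baskq
abi
cjeb
jbrf

Derivation:
Hunk 1: at line 3 remove [cxd,hpok] add [njkqt] -> 6 lines: kvsep fjehm ifk njkqt itc jbrf
Hunk 2: at line 1 remove [ifk] add [pcjuw] -> 6 lines: kvsep fjehm pcjuw njkqt itc jbrf
Hunk 3: at line 4 remove [itc] add [abi,cjeb] -> 7 lines: kvsep fjehm pcjuw njkqt abi cjeb jbrf
Hunk 4: at line 1 remove [fjehm,pcjuw,njkqt] add [kgya,baskq] -> 6 lines: kvsep kgya baskq abi cjeb jbrf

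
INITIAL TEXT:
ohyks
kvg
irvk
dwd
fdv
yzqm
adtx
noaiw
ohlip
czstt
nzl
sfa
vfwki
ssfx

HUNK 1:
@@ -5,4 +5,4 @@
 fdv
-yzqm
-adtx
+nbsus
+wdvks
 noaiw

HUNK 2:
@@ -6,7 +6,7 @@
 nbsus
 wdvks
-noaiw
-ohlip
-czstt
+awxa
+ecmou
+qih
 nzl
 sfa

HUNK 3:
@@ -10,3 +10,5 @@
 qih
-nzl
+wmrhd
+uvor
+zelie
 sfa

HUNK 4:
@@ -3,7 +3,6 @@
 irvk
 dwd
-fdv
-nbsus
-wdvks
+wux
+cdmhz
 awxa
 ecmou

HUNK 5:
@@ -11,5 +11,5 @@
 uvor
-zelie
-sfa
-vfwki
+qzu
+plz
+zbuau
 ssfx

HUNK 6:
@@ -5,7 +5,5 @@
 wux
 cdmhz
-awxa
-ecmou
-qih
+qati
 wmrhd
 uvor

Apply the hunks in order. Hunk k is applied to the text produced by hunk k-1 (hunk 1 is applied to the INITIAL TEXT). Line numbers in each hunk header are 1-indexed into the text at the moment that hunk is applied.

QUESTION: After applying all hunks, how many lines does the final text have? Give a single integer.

Hunk 1: at line 5 remove [yzqm,adtx] add [nbsus,wdvks] -> 14 lines: ohyks kvg irvk dwd fdv nbsus wdvks noaiw ohlip czstt nzl sfa vfwki ssfx
Hunk 2: at line 6 remove [noaiw,ohlip,czstt] add [awxa,ecmou,qih] -> 14 lines: ohyks kvg irvk dwd fdv nbsus wdvks awxa ecmou qih nzl sfa vfwki ssfx
Hunk 3: at line 10 remove [nzl] add [wmrhd,uvor,zelie] -> 16 lines: ohyks kvg irvk dwd fdv nbsus wdvks awxa ecmou qih wmrhd uvor zelie sfa vfwki ssfx
Hunk 4: at line 3 remove [fdv,nbsus,wdvks] add [wux,cdmhz] -> 15 lines: ohyks kvg irvk dwd wux cdmhz awxa ecmou qih wmrhd uvor zelie sfa vfwki ssfx
Hunk 5: at line 11 remove [zelie,sfa,vfwki] add [qzu,plz,zbuau] -> 15 lines: ohyks kvg irvk dwd wux cdmhz awxa ecmou qih wmrhd uvor qzu plz zbuau ssfx
Hunk 6: at line 5 remove [awxa,ecmou,qih] add [qati] -> 13 lines: ohyks kvg irvk dwd wux cdmhz qati wmrhd uvor qzu plz zbuau ssfx
Final line count: 13

Answer: 13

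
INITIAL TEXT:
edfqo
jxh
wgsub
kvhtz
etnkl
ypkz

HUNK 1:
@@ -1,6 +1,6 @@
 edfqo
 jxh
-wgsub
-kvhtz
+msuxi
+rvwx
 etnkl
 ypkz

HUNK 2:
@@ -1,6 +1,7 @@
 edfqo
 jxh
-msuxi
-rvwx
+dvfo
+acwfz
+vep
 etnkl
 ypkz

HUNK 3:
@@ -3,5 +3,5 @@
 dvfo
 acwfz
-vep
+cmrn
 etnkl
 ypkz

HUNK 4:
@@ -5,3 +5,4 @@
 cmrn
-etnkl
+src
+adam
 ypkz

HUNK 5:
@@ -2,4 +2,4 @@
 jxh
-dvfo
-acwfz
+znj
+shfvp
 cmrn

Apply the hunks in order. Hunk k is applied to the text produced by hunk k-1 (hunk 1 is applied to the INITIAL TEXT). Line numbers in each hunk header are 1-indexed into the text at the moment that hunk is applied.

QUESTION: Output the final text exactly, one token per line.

Answer: edfqo
jxh
znj
shfvp
cmrn
src
adam
ypkz

Derivation:
Hunk 1: at line 1 remove [wgsub,kvhtz] add [msuxi,rvwx] -> 6 lines: edfqo jxh msuxi rvwx etnkl ypkz
Hunk 2: at line 1 remove [msuxi,rvwx] add [dvfo,acwfz,vep] -> 7 lines: edfqo jxh dvfo acwfz vep etnkl ypkz
Hunk 3: at line 3 remove [vep] add [cmrn] -> 7 lines: edfqo jxh dvfo acwfz cmrn etnkl ypkz
Hunk 4: at line 5 remove [etnkl] add [src,adam] -> 8 lines: edfqo jxh dvfo acwfz cmrn src adam ypkz
Hunk 5: at line 2 remove [dvfo,acwfz] add [znj,shfvp] -> 8 lines: edfqo jxh znj shfvp cmrn src adam ypkz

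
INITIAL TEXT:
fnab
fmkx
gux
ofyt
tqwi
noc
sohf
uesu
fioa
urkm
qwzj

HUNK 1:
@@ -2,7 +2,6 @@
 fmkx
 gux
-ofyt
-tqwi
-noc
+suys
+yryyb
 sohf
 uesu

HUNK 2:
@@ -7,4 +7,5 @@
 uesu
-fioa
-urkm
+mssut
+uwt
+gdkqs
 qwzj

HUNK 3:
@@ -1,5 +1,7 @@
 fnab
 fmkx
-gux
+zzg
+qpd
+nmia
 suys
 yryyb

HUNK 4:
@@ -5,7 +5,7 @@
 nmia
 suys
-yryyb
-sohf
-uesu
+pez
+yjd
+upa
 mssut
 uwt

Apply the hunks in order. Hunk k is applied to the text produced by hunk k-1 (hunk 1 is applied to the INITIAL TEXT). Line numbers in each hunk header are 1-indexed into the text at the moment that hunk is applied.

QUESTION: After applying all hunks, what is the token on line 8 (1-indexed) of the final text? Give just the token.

Hunk 1: at line 2 remove [ofyt,tqwi,noc] add [suys,yryyb] -> 10 lines: fnab fmkx gux suys yryyb sohf uesu fioa urkm qwzj
Hunk 2: at line 7 remove [fioa,urkm] add [mssut,uwt,gdkqs] -> 11 lines: fnab fmkx gux suys yryyb sohf uesu mssut uwt gdkqs qwzj
Hunk 3: at line 1 remove [gux] add [zzg,qpd,nmia] -> 13 lines: fnab fmkx zzg qpd nmia suys yryyb sohf uesu mssut uwt gdkqs qwzj
Hunk 4: at line 5 remove [yryyb,sohf,uesu] add [pez,yjd,upa] -> 13 lines: fnab fmkx zzg qpd nmia suys pez yjd upa mssut uwt gdkqs qwzj
Final line 8: yjd

Answer: yjd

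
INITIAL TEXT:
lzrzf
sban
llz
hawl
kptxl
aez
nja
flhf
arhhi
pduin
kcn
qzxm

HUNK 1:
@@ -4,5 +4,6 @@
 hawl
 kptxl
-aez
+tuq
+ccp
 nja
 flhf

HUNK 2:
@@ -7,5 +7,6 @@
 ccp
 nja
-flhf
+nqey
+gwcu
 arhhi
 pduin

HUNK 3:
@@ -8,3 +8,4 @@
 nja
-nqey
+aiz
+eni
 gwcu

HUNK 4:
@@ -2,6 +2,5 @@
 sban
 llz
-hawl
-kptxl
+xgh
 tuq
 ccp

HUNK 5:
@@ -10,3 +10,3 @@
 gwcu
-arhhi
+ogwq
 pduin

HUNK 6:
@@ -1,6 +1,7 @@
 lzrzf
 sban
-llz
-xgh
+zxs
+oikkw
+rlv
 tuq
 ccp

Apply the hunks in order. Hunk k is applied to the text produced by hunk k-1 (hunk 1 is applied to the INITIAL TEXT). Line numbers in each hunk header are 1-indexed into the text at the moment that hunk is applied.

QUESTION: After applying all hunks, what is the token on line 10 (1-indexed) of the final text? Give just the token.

Answer: eni

Derivation:
Hunk 1: at line 4 remove [aez] add [tuq,ccp] -> 13 lines: lzrzf sban llz hawl kptxl tuq ccp nja flhf arhhi pduin kcn qzxm
Hunk 2: at line 7 remove [flhf] add [nqey,gwcu] -> 14 lines: lzrzf sban llz hawl kptxl tuq ccp nja nqey gwcu arhhi pduin kcn qzxm
Hunk 3: at line 8 remove [nqey] add [aiz,eni] -> 15 lines: lzrzf sban llz hawl kptxl tuq ccp nja aiz eni gwcu arhhi pduin kcn qzxm
Hunk 4: at line 2 remove [hawl,kptxl] add [xgh] -> 14 lines: lzrzf sban llz xgh tuq ccp nja aiz eni gwcu arhhi pduin kcn qzxm
Hunk 5: at line 10 remove [arhhi] add [ogwq] -> 14 lines: lzrzf sban llz xgh tuq ccp nja aiz eni gwcu ogwq pduin kcn qzxm
Hunk 6: at line 1 remove [llz,xgh] add [zxs,oikkw,rlv] -> 15 lines: lzrzf sban zxs oikkw rlv tuq ccp nja aiz eni gwcu ogwq pduin kcn qzxm
Final line 10: eni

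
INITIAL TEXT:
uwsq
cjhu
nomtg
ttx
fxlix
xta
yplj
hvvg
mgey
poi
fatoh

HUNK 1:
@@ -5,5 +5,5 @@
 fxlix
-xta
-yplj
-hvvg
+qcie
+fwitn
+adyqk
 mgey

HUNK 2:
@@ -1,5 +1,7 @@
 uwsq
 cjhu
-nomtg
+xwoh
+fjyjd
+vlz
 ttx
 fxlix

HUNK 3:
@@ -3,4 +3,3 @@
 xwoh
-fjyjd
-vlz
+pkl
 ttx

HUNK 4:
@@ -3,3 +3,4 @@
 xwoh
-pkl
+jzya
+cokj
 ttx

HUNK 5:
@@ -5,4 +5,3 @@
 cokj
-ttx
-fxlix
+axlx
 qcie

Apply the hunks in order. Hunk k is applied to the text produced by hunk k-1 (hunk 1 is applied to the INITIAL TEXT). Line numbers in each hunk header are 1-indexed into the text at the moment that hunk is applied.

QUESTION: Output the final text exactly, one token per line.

Answer: uwsq
cjhu
xwoh
jzya
cokj
axlx
qcie
fwitn
adyqk
mgey
poi
fatoh

Derivation:
Hunk 1: at line 5 remove [xta,yplj,hvvg] add [qcie,fwitn,adyqk] -> 11 lines: uwsq cjhu nomtg ttx fxlix qcie fwitn adyqk mgey poi fatoh
Hunk 2: at line 1 remove [nomtg] add [xwoh,fjyjd,vlz] -> 13 lines: uwsq cjhu xwoh fjyjd vlz ttx fxlix qcie fwitn adyqk mgey poi fatoh
Hunk 3: at line 3 remove [fjyjd,vlz] add [pkl] -> 12 lines: uwsq cjhu xwoh pkl ttx fxlix qcie fwitn adyqk mgey poi fatoh
Hunk 4: at line 3 remove [pkl] add [jzya,cokj] -> 13 lines: uwsq cjhu xwoh jzya cokj ttx fxlix qcie fwitn adyqk mgey poi fatoh
Hunk 5: at line 5 remove [ttx,fxlix] add [axlx] -> 12 lines: uwsq cjhu xwoh jzya cokj axlx qcie fwitn adyqk mgey poi fatoh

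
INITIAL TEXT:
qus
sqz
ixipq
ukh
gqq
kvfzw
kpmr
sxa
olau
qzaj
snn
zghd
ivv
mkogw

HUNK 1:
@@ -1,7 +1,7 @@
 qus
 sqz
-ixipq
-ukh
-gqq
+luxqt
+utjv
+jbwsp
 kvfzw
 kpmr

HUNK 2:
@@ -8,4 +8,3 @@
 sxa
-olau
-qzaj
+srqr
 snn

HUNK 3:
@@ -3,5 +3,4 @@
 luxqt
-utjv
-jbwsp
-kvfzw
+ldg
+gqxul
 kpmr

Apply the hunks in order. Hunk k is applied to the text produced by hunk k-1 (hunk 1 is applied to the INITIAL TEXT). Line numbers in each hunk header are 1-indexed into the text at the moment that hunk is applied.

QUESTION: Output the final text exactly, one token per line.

Hunk 1: at line 1 remove [ixipq,ukh,gqq] add [luxqt,utjv,jbwsp] -> 14 lines: qus sqz luxqt utjv jbwsp kvfzw kpmr sxa olau qzaj snn zghd ivv mkogw
Hunk 2: at line 8 remove [olau,qzaj] add [srqr] -> 13 lines: qus sqz luxqt utjv jbwsp kvfzw kpmr sxa srqr snn zghd ivv mkogw
Hunk 3: at line 3 remove [utjv,jbwsp,kvfzw] add [ldg,gqxul] -> 12 lines: qus sqz luxqt ldg gqxul kpmr sxa srqr snn zghd ivv mkogw

Answer: qus
sqz
luxqt
ldg
gqxul
kpmr
sxa
srqr
snn
zghd
ivv
mkogw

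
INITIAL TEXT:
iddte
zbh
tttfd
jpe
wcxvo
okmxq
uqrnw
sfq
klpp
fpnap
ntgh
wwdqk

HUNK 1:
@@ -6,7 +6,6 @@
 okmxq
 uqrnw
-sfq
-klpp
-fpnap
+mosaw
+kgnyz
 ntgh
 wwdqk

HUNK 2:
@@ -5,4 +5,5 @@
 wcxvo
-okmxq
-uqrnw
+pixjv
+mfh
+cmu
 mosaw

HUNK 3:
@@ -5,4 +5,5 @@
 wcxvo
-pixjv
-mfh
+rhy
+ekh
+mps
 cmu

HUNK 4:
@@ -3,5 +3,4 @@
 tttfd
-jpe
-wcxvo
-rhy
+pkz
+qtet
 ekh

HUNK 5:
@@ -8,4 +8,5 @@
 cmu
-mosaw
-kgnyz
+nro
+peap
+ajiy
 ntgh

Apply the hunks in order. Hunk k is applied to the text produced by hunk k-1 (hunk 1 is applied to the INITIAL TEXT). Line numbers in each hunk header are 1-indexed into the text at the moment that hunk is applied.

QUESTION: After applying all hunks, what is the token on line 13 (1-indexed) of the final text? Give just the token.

Hunk 1: at line 6 remove [sfq,klpp,fpnap] add [mosaw,kgnyz] -> 11 lines: iddte zbh tttfd jpe wcxvo okmxq uqrnw mosaw kgnyz ntgh wwdqk
Hunk 2: at line 5 remove [okmxq,uqrnw] add [pixjv,mfh,cmu] -> 12 lines: iddte zbh tttfd jpe wcxvo pixjv mfh cmu mosaw kgnyz ntgh wwdqk
Hunk 3: at line 5 remove [pixjv,mfh] add [rhy,ekh,mps] -> 13 lines: iddte zbh tttfd jpe wcxvo rhy ekh mps cmu mosaw kgnyz ntgh wwdqk
Hunk 4: at line 3 remove [jpe,wcxvo,rhy] add [pkz,qtet] -> 12 lines: iddte zbh tttfd pkz qtet ekh mps cmu mosaw kgnyz ntgh wwdqk
Hunk 5: at line 8 remove [mosaw,kgnyz] add [nro,peap,ajiy] -> 13 lines: iddte zbh tttfd pkz qtet ekh mps cmu nro peap ajiy ntgh wwdqk
Final line 13: wwdqk

Answer: wwdqk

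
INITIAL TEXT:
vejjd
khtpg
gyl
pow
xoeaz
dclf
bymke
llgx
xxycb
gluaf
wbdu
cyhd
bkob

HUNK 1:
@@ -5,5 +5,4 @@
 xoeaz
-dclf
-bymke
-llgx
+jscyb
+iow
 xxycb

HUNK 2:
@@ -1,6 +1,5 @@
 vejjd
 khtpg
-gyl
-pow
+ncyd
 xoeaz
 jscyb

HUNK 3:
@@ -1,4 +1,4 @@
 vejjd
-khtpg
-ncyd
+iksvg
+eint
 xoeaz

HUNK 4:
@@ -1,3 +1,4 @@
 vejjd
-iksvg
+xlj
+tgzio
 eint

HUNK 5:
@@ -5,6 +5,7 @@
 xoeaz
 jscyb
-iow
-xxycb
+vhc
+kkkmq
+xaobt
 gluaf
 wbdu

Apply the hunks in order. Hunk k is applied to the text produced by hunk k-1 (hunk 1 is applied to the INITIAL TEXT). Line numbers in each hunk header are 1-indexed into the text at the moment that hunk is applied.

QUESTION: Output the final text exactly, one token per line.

Answer: vejjd
xlj
tgzio
eint
xoeaz
jscyb
vhc
kkkmq
xaobt
gluaf
wbdu
cyhd
bkob

Derivation:
Hunk 1: at line 5 remove [dclf,bymke,llgx] add [jscyb,iow] -> 12 lines: vejjd khtpg gyl pow xoeaz jscyb iow xxycb gluaf wbdu cyhd bkob
Hunk 2: at line 1 remove [gyl,pow] add [ncyd] -> 11 lines: vejjd khtpg ncyd xoeaz jscyb iow xxycb gluaf wbdu cyhd bkob
Hunk 3: at line 1 remove [khtpg,ncyd] add [iksvg,eint] -> 11 lines: vejjd iksvg eint xoeaz jscyb iow xxycb gluaf wbdu cyhd bkob
Hunk 4: at line 1 remove [iksvg] add [xlj,tgzio] -> 12 lines: vejjd xlj tgzio eint xoeaz jscyb iow xxycb gluaf wbdu cyhd bkob
Hunk 5: at line 5 remove [iow,xxycb] add [vhc,kkkmq,xaobt] -> 13 lines: vejjd xlj tgzio eint xoeaz jscyb vhc kkkmq xaobt gluaf wbdu cyhd bkob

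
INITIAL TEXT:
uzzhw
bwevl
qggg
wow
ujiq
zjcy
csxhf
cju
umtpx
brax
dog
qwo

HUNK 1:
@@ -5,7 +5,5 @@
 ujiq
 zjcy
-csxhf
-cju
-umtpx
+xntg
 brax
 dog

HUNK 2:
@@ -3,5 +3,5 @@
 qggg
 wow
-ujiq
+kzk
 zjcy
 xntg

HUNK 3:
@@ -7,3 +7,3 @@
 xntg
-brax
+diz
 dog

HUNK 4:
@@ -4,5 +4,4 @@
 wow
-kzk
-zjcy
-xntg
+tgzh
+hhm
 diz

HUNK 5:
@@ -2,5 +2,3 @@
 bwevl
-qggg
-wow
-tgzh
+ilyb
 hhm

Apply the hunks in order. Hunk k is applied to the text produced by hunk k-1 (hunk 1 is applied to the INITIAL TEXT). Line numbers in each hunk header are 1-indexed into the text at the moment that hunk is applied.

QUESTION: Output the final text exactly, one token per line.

Hunk 1: at line 5 remove [csxhf,cju,umtpx] add [xntg] -> 10 lines: uzzhw bwevl qggg wow ujiq zjcy xntg brax dog qwo
Hunk 2: at line 3 remove [ujiq] add [kzk] -> 10 lines: uzzhw bwevl qggg wow kzk zjcy xntg brax dog qwo
Hunk 3: at line 7 remove [brax] add [diz] -> 10 lines: uzzhw bwevl qggg wow kzk zjcy xntg diz dog qwo
Hunk 4: at line 4 remove [kzk,zjcy,xntg] add [tgzh,hhm] -> 9 lines: uzzhw bwevl qggg wow tgzh hhm diz dog qwo
Hunk 5: at line 2 remove [qggg,wow,tgzh] add [ilyb] -> 7 lines: uzzhw bwevl ilyb hhm diz dog qwo

Answer: uzzhw
bwevl
ilyb
hhm
diz
dog
qwo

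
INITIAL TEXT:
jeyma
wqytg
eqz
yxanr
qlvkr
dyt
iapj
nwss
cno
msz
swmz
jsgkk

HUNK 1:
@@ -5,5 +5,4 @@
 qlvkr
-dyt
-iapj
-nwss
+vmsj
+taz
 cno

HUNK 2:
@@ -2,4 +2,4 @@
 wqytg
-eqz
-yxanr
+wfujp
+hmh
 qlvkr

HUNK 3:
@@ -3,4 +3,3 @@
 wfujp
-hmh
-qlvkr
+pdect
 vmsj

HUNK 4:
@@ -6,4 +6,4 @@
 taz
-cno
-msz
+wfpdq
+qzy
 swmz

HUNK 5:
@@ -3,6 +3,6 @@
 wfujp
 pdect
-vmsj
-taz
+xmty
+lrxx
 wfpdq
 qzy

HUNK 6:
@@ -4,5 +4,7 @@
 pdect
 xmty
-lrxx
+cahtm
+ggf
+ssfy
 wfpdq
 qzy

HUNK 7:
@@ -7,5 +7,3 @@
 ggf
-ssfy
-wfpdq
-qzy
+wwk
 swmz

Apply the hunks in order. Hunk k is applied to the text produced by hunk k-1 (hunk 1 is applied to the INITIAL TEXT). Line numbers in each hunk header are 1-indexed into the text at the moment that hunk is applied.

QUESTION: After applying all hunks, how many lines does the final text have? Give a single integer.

Answer: 10

Derivation:
Hunk 1: at line 5 remove [dyt,iapj,nwss] add [vmsj,taz] -> 11 lines: jeyma wqytg eqz yxanr qlvkr vmsj taz cno msz swmz jsgkk
Hunk 2: at line 2 remove [eqz,yxanr] add [wfujp,hmh] -> 11 lines: jeyma wqytg wfujp hmh qlvkr vmsj taz cno msz swmz jsgkk
Hunk 3: at line 3 remove [hmh,qlvkr] add [pdect] -> 10 lines: jeyma wqytg wfujp pdect vmsj taz cno msz swmz jsgkk
Hunk 4: at line 6 remove [cno,msz] add [wfpdq,qzy] -> 10 lines: jeyma wqytg wfujp pdect vmsj taz wfpdq qzy swmz jsgkk
Hunk 5: at line 3 remove [vmsj,taz] add [xmty,lrxx] -> 10 lines: jeyma wqytg wfujp pdect xmty lrxx wfpdq qzy swmz jsgkk
Hunk 6: at line 4 remove [lrxx] add [cahtm,ggf,ssfy] -> 12 lines: jeyma wqytg wfujp pdect xmty cahtm ggf ssfy wfpdq qzy swmz jsgkk
Hunk 7: at line 7 remove [ssfy,wfpdq,qzy] add [wwk] -> 10 lines: jeyma wqytg wfujp pdect xmty cahtm ggf wwk swmz jsgkk
Final line count: 10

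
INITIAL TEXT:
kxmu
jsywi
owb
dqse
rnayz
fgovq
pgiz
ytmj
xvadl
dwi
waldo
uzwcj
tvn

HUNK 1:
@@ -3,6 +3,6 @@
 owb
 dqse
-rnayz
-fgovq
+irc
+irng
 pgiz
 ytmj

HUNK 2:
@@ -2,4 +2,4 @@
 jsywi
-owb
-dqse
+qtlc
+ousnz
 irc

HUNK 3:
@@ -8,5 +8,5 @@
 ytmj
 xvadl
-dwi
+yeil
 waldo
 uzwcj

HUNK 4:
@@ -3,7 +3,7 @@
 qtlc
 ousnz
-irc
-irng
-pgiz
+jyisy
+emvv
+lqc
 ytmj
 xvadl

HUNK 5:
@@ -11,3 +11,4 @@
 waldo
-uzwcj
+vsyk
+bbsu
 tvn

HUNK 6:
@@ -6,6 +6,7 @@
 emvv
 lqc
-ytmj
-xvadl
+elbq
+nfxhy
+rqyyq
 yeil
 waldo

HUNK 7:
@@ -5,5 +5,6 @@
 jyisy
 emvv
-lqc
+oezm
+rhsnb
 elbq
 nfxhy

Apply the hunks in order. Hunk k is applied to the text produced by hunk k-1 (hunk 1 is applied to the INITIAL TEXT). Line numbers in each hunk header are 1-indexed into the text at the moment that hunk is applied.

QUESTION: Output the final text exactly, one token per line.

Hunk 1: at line 3 remove [rnayz,fgovq] add [irc,irng] -> 13 lines: kxmu jsywi owb dqse irc irng pgiz ytmj xvadl dwi waldo uzwcj tvn
Hunk 2: at line 2 remove [owb,dqse] add [qtlc,ousnz] -> 13 lines: kxmu jsywi qtlc ousnz irc irng pgiz ytmj xvadl dwi waldo uzwcj tvn
Hunk 3: at line 8 remove [dwi] add [yeil] -> 13 lines: kxmu jsywi qtlc ousnz irc irng pgiz ytmj xvadl yeil waldo uzwcj tvn
Hunk 4: at line 3 remove [irc,irng,pgiz] add [jyisy,emvv,lqc] -> 13 lines: kxmu jsywi qtlc ousnz jyisy emvv lqc ytmj xvadl yeil waldo uzwcj tvn
Hunk 5: at line 11 remove [uzwcj] add [vsyk,bbsu] -> 14 lines: kxmu jsywi qtlc ousnz jyisy emvv lqc ytmj xvadl yeil waldo vsyk bbsu tvn
Hunk 6: at line 6 remove [ytmj,xvadl] add [elbq,nfxhy,rqyyq] -> 15 lines: kxmu jsywi qtlc ousnz jyisy emvv lqc elbq nfxhy rqyyq yeil waldo vsyk bbsu tvn
Hunk 7: at line 5 remove [lqc] add [oezm,rhsnb] -> 16 lines: kxmu jsywi qtlc ousnz jyisy emvv oezm rhsnb elbq nfxhy rqyyq yeil waldo vsyk bbsu tvn

Answer: kxmu
jsywi
qtlc
ousnz
jyisy
emvv
oezm
rhsnb
elbq
nfxhy
rqyyq
yeil
waldo
vsyk
bbsu
tvn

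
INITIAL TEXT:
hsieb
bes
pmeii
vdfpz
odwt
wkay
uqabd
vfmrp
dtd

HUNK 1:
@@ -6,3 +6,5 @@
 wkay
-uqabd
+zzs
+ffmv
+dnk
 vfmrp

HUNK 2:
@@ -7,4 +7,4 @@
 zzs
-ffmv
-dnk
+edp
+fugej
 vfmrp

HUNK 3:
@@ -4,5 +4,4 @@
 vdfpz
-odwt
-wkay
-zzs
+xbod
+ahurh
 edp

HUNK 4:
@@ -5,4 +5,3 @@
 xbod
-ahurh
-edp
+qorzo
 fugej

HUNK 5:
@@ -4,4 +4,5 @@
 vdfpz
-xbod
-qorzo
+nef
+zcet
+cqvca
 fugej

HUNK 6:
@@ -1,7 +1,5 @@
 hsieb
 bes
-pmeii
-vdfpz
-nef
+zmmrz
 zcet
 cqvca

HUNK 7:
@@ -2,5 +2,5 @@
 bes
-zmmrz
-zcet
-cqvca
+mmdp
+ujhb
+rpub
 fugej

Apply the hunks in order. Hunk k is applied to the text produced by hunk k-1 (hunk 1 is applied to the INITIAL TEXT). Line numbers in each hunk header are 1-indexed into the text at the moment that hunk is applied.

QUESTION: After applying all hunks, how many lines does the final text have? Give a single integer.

Hunk 1: at line 6 remove [uqabd] add [zzs,ffmv,dnk] -> 11 lines: hsieb bes pmeii vdfpz odwt wkay zzs ffmv dnk vfmrp dtd
Hunk 2: at line 7 remove [ffmv,dnk] add [edp,fugej] -> 11 lines: hsieb bes pmeii vdfpz odwt wkay zzs edp fugej vfmrp dtd
Hunk 3: at line 4 remove [odwt,wkay,zzs] add [xbod,ahurh] -> 10 lines: hsieb bes pmeii vdfpz xbod ahurh edp fugej vfmrp dtd
Hunk 4: at line 5 remove [ahurh,edp] add [qorzo] -> 9 lines: hsieb bes pmeii vdfpz xbod qorzo fugej vfmrp dtd
Hunk 5: at line 4 remove [xbod,qorzo] add [nef,zcet,cqvca] -> 10 lines: hsieb bes pmeii vdfpz nef zcet cqvca fugej vfmrp dtd
Hunk 6: at line 1 remove [pmeii,vdfpz,nef] add [zmmrz] -> 8 lines: hsieb bes zmmrz zcet cqvca fugej vfmrp dtd
Hunk 7: at line 2 remove [zmmrz,zcet,cqvca] add [mmdp,ujhb,rpub] -> 8 lines: hsieb bes mmdp ujhb rpub fugej vfmrp dtd
Final line count: 8

Answer: 8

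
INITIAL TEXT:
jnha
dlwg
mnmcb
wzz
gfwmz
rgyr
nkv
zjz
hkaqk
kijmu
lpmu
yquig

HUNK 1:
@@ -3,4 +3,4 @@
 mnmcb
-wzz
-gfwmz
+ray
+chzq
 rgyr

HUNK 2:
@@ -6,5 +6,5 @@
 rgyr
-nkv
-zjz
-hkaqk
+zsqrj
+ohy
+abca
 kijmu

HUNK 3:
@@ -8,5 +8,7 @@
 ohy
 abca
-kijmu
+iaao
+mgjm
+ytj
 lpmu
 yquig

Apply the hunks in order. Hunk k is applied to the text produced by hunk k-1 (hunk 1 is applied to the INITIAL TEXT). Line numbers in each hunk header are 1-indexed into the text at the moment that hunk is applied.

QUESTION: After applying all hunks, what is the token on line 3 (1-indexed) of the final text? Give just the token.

Answer: mnmcb

Derivation:
Hunk 1: at line 3 remove [wzz,gfwmz] add [ray,chzq] -> 12 lines: jnha dlwg mnmcb ray chzq rgyr nkv zjz hkaqk kijmu lpmu yquig
Hunk 2: at line 6 remove [nkv,zjz,hkaqk] add [zsqrj,ohy,abca] -> 12 lines: jnha dlwg mnmcb ray chzq rgyr zsqrj ohy abca kijmu lpmu yquig
Hunk 3: at line 8 remove [kijmu] add [iaao,mgjm,ytj] -> 14 lines: jnha dlwg mnmcb ray chzq rgyr zsqrj ohy abca iaao mgjm ytj lpmu yquig
Final line 3: mnmcb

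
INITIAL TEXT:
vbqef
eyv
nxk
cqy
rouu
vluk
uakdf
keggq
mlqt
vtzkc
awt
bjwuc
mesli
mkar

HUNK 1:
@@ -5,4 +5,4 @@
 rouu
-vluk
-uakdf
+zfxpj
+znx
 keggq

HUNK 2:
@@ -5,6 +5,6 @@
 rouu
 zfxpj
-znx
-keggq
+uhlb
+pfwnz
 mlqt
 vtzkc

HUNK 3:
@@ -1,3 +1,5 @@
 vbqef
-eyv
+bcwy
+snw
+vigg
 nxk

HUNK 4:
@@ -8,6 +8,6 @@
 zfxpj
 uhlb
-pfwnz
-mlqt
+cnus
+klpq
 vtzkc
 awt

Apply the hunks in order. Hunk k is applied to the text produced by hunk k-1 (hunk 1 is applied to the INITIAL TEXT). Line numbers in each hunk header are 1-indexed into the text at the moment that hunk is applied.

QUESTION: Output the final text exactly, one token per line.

Answer: vbqef
bcwy
snw
vigg
nxk
cqy
rouu
zfxpj
uhlb
cnus
klpq
vtzkc
awt
bjwuc
mesli
mkar

Derivation:
Hunk 1: at line 5 remove [vluk,uakdf] add [zfxpj,znx] -> 14 lines: vbqef eyv nxk cqy rouu zfxpj znx keggq mlqt vtzkc awt bjwuc mesli mkar
Hunk 2: at line 5 remove [znx,keggq] add [uhlb,pfwnz] -> 14 lines: vbqef eyv nxk cqy rouu zfxpj uhlb pfwnz mlqt vtzkc awt bjwuc mesli mkar
Hunk 3: at line 1 remove [eyv] add [bcwy,snw,vigg] -> 16 lines: vbqef bcwy snw vigg nxk cqy rouu zfxpj uhlb pfwnz mlqt vtzkc awt bjwuc mesli mkar
Hunk 4: at line 8 remove [pfwnz,mlqt] add [cnus,klpq] -> 16 lines: vbqef bcwy snw vigg nxk cqy rouu zfxpj uhlb cnus klpq vtzkc awt bjwuc mesli mkar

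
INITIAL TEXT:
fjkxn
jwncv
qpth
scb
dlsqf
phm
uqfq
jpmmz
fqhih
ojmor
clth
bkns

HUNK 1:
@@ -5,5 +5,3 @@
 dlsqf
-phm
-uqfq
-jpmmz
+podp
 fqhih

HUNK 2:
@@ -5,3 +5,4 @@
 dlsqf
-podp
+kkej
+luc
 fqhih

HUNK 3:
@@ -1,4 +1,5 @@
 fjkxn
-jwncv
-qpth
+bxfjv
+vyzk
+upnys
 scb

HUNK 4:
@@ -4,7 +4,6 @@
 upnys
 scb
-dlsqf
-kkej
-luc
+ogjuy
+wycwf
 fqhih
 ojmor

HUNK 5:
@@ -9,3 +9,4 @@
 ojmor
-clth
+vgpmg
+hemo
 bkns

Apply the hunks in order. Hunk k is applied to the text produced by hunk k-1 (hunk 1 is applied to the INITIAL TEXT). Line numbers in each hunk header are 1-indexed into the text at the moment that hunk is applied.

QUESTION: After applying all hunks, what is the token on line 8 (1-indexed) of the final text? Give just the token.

Answer: fqhih

Derivation:
Hunk 1: at line 5 remove [phm,uqfq,jpmmz] add [podp] -> 10 lines: fjkxn jwncv qpth scb dlsqf podp fqhih ojmor clth bkns
Hunk 2: at line 5 remove [podp] add [kkej,luc] -> 11 lines: fjkxn jwncv qpth scb dlsqf kkej luc fqhih ojmor clth bkns
Hunk 3: at line 1 remove [jwncv,qpth] add [bxfjv,vyzk,upnys] -> 12 lines: fjkxn bxfjv vyzk upnys scb dlsqf kkej luc fqhih ojmor clth bkns
Hunk 4: at line 4 remove [dlsqf,kkej,luc] add [ogjuy,wycwf] -> 11 lines: fjkxn bxfjv vyzk upnys scb ogjuy wycwf fqhih ojmor clth bkns
Hunk 5: at line 9 remove [clth] add [vgpmg,hemo] -> 12 lines: fjkxn bxfjv vyzk upnys scb ogjuy wycwf fqhih ojmor vgpmg hemo bkns
Final line 8: fqhih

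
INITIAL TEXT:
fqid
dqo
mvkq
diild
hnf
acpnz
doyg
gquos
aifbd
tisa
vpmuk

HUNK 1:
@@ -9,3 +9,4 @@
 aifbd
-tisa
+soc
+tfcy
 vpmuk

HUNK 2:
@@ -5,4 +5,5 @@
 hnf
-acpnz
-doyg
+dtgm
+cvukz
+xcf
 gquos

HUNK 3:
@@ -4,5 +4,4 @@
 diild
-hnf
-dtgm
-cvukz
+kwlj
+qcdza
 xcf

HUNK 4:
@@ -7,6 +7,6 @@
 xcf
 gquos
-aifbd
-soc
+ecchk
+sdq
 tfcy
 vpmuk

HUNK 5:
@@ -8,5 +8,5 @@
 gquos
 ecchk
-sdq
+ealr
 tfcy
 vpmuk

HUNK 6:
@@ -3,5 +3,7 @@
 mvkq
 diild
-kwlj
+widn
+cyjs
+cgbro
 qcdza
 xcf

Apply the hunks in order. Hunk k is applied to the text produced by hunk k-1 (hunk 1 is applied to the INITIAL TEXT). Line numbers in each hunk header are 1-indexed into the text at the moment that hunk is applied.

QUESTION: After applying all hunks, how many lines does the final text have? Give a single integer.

Hunk 1: at line 9 remove [tisa] add [soc,tfcy] -> 12 lines: fqid dqo mvkq diild hnf acpnz doyg gquos aifbd soc tfcy vpmuk
Hunk 2: at line 5 remove [acpnz,doyg] add [dtgm,cvukz,xcf] -> 13 lines: fqid dqo mvkq diild hnf dtgm cvukz xcf gquos aifbd soc tfcy vpmuk
Hunk 3: at line 4 remove [hnf,dtgm,cvukz] add [kwlj,qcdza] -> 12 lines: fqid dqo mvkq diild kwlj qcdza xcf gquos aifbd soc tfcy vpmuk
Hunk 4: at line 7 remove [aifbd,soc] add [ecchk,sdq] -> 12 lines: fqid dqo mvkq diild kwlj qcdza xcf gquos ecchk sdq tfcy vpmuk
Hunk 5: at line 8 remove [sdq] add [ealr] -> 12 lines: fqid dqo mvkq diild kwlj qcdza xcf gquos ecchk ealr tfcy vpmuk
Hunk 6: at line 3 remove [kwlj] add [widn,cyjs,cgbro] -> 14 lines: fqid dqo mvkq diild widn cyjs cgbro qcdza xcf gquos ecchk ealr tfcy vpmuk
Final line count: 14

Answer: 14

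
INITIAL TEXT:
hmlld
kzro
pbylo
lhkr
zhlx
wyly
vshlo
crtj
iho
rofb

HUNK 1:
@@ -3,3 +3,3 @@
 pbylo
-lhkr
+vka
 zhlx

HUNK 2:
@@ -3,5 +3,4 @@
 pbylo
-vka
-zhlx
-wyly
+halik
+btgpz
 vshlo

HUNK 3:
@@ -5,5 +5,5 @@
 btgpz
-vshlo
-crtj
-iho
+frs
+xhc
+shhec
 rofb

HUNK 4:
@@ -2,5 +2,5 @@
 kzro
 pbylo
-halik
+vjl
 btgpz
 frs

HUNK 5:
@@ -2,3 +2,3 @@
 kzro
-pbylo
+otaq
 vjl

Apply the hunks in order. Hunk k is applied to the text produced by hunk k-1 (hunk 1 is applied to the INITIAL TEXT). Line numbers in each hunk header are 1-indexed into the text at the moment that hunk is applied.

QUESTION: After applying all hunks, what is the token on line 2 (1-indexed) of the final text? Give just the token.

Answer: kzro

Derivation:
Hunk 1: at line 3 remove [lhkr] add [vka] -> 10 lines: hmlld kzro pbylo vka zhlx wyly vshlo crtj iho rofb
Hunk 2: at line 3 remove [vka,zhlx,wyly] add [halik,btgpz] -> 9 lines: hmlld kzro pbylo halik btgpz vshlo crtj iho rofb
Hunk 3: at line 5 remove [vshlo,crtj,iho] add [frs,xhc,shhec] -> 9 lines: hmlld kzro pbylo halik btgpz frs xhc shhec rofb
Hunk 4: at line 2 remove [halik] add [vjl] -> 9 lines: hmlld kzro pbylo vjl btgpz frs xhc shhec rofb
Hunk 5: at line 2 remove [pbylo] add [otaq] -> 9 lines: hmlld kzro otaq vjl btgpz frs xhc shhec rofb
Final line 2: kzro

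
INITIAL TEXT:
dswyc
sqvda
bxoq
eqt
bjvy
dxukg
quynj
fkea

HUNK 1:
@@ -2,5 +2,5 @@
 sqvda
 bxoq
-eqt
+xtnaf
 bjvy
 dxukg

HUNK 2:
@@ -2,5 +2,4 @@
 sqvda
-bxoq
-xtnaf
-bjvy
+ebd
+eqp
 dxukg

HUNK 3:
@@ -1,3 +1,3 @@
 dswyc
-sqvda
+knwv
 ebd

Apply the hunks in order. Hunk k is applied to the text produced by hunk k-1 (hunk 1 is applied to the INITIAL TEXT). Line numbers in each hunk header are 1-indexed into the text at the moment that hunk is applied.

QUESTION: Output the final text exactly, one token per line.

Hunk 1: at line 2 remove [eqt] add [xtnaf] -> 8 lines: dswyc sqvda bxoq xtnaf bjvy dxukg quynj fkea
Hunk 2: at line 2 remove [bxoq,xtnaf,bjvy] add [ebd,eqp] -> 7 lines: dswyc sqvda ebd eqp dxukg quynj fkea
Hunk 3: at line 1 remove [sqvda] add [knwv] -> 7 lines: dswyc knwv ebd eqp dxukg quynj fkea

Answer: dswyc
knwv
ebd
eqp
dxukg
quynj
fkea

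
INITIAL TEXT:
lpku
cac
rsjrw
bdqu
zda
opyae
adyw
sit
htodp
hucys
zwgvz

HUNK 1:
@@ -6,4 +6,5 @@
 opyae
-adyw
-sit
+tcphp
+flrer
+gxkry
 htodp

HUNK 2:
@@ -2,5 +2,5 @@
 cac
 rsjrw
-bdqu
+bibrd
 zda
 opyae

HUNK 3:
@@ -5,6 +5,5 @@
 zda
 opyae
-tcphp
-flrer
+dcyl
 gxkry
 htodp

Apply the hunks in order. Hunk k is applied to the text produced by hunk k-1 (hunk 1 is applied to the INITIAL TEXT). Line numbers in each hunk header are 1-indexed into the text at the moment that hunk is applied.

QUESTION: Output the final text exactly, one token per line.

Answer: lpku
cac
rsjrw
bibrd
zda
opyae
dcyl
gxkry
htodp
hucys
zwgvz

Derivation:
Hunk 1: at line 6 remove [adyw,sit] add [tcphp,flrer,gxkry] -> 12 lines: lpku cac rsjrw bdqu zda opyae tcphp flrer gxkry htodp hucys zwgvz
Hunk 2: at line 2 remove [bdqu] add [bibrd] -> 12 lines: lpku cac rsjrw bibrd zda opyae tcphp flrer gxkry htodp hucys zwgvz
Hunk 3: at line 5 remove [tcphp,flrer] add [dcyl] -> 11 lines: lpku cac rsjrw bibrd zda opyae dcyl gxkry htodp hucys zwgvz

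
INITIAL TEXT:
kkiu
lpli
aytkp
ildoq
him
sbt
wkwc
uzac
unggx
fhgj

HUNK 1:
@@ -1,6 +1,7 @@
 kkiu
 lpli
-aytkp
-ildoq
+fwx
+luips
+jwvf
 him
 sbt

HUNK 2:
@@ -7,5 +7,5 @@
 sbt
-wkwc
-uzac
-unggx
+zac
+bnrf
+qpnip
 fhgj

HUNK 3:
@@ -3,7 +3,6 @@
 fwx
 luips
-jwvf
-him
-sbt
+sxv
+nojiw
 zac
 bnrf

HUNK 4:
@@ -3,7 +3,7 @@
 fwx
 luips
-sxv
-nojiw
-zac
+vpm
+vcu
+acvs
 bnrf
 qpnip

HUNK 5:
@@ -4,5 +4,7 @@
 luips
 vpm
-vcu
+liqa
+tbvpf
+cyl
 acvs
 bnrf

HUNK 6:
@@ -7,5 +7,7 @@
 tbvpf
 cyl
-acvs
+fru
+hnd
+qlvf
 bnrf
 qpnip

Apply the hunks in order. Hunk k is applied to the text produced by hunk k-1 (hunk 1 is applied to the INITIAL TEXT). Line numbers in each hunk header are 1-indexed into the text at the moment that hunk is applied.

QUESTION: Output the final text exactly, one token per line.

Hunk 1: at line 1 remove [aytkp,ildoq] add [fwx,luips,jwvf] -> 11 lines: kkiu lpli fwx luips jwvf him sbt wkwc uzac unggx fhgj
Hunk 2: at line 7 remove [wkwc,uzac,unggx] add [zac,bnrf,qpnip] -> 11 lines: kkiu lpli fwx luips jwvf him sbt zac bnrf qpnip fhgj
Hunk 3: at line 3 remove [jwvf,him,sbt] add [sxv,nojiw] -> 10 lines: kkiu lpli fwx luips sxv nojiw zac bnrf qpnip fhgj
Hunk 4: at line 3 remove [sxv,nojiw,zac] add [vpm,vcu,acvs] -> 10 lines: kkiu lpli fwx luips vpm vcu acvs bnrf qpnip fhgj
Hunk 5: at line 4 remove [vcu] add [liqa,tbvpf,cyl] -> 12 lines: kkiu lpli fwx luips vpm liqa tbvpf cyl acvs bnrf qpnip fhgj
Hunk 6: at line 7 remove [acvs] add [fru,hnd,qlvf] -> 14 lines: kkiu lpli fwx luips vpm liqa tbvpf cyl fru hnd qlvf bnrf qpnip fhgj

Answer: kkiu
lpli
fwx
luips
vpm
liqa
tbvpf
cyl
fru
hnd
qlvf
bnrf
qpnip
fhgj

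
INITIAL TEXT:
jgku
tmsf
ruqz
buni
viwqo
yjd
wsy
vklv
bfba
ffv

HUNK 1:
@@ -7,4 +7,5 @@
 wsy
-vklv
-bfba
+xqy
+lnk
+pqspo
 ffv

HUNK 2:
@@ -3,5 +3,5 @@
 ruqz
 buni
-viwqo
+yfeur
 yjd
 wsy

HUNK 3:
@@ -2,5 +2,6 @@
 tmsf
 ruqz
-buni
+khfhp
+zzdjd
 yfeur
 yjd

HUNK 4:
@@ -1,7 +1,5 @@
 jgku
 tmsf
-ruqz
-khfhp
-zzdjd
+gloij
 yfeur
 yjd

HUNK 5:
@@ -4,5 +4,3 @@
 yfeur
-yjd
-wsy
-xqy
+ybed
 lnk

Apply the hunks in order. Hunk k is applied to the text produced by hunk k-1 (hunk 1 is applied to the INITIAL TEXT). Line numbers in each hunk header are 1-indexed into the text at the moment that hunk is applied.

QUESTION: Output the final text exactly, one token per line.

Answer: jgku
tmsf
gloij
yfeur
ybed
lnk
pqspo
ffv

Derivation:
Hunk 1: at line 7 remove [vklv,bfba] add [xqy,lnk,pqspo] -> 11 lines: jgku tmsf ruqz buni viwqo yjd wsy xqy lnk pqspo ffv
Hunk 2: at line 3 remove [viwqo] add [yfeur] -> 11 lines: jgku tmsf ruqz buni yfeur yjd wsy xqy lnk pqspo ffv
Hunk 3: at line 2 remove [buni] add [khfhp,zzdjd] -> 12 lines: jgku tmsf ruqz khfhp zzdjd yfeur yjd wsy xqy lnk pqspo ffv
Hunk 4: at line 1 remove [ruqz,khfhp,zzdjd] add [gloij] -> 10 lines: jgku tmsf gloij yfeur yjd wsy xqy lnk pqspo ffv
Hunk 5: at line 4 remove [yjd,wsy,xqy] add [ybed] -> 8 lines: jgku tmsf gloij yfeur ybed lnk pqspo ffv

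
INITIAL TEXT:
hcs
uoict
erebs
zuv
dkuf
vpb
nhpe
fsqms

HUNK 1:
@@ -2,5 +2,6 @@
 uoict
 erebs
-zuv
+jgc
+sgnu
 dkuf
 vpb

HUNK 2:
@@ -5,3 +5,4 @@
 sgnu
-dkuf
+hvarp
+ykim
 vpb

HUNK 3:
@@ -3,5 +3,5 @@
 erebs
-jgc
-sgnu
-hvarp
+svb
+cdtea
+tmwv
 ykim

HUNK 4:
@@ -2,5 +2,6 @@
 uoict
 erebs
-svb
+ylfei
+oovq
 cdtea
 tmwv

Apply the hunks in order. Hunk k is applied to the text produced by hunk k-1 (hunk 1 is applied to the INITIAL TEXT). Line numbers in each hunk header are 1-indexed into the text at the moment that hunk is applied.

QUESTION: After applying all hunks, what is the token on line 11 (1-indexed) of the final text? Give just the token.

Hunk 1: at line 2 remove [zuv] add [jgc,sgnu] -> 9 lines: hcs uoict erebs jgc sgnu dkuf vpb nhpe fsqms
Hunk 2: at line 5 remove [dkuf] add [hvarp,ykim] -> 10 lines: hcs uoict erebs jgc sgnu hvarp ykim vpb nhpe fsqms
Hunk 3: at line 3 remove [jgc,sgnu,hvarp] add [svb,cdtea,tmwv] -> 10 lines: hcs uoict erebs svb cdtea tmwv ykim vpb nhpe fsqms
Hunk 4: at line 2 remove [svb] add [ylfei,oovq] -> 11 lines: hcs uoict erebs ylfei oovq cdtea tmwv ykim vpb nhpe fsqms
Final line 11: fsqms

Answer: fsqms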